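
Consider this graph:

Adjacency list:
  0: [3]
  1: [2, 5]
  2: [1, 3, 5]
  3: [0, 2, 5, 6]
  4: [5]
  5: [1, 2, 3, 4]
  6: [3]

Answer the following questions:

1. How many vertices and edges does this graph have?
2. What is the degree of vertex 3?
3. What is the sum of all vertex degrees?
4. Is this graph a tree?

Count: 7 vertices, 8 edges.
Vertex 3 has neighbors [0, 2, 5, 6], degree = 4.
Handshaking lemma: 2 * 8 = 16.
A tree on 7 vertices has 6 edges. This graph has 8 edges (2 extra). Not a tree.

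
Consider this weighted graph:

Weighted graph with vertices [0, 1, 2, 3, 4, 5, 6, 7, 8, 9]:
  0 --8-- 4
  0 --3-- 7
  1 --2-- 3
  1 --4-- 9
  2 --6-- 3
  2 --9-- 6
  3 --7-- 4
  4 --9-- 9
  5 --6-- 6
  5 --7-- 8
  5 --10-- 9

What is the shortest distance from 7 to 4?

Using Dijkstra's algorithm from vertex 7:
Shortest path: 7 -> 0 -> 4
Total weight: 3 + 8 = 11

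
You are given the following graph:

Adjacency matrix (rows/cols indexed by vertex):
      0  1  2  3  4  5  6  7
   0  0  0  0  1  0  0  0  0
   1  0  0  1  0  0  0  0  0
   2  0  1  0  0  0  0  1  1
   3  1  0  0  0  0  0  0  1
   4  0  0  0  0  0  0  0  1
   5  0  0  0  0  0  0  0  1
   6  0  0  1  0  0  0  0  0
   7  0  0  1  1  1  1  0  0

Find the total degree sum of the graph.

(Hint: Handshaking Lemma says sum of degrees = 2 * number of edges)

Count edges: 7 edges.
By Handshaking Lemma: sum of degrees = 2 * 7 = 14.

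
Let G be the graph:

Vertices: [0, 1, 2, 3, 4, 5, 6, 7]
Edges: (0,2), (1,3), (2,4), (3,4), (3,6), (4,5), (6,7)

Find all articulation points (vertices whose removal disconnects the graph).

An articulation point is a vertex whose removal disconnects the graph.
Articulation points: [2, 3, 4, 6]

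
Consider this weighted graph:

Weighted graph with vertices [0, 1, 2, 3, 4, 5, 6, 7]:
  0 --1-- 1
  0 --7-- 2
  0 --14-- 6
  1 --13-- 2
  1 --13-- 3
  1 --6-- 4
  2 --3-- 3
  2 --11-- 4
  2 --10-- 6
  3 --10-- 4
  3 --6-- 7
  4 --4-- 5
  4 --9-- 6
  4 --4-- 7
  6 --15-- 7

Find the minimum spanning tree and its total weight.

Applying Kruskal's algorithm (sort edges by weight, add if no cycle):
  Add (0,1) w=1
  Add (2,3) w=3
  Add (4,5) w=4
  Add (4,7) w=4
  Add (1,4) w=6
  Add (3,7) w=6
  Skip (0,2) w=7 (creates cycle)
  Add (4,6) w=9
  Skip (2,6) w=10 (creates cycle)
  Skip (3,4) w=10 (creates cycle)
  Skip (2,4) w=11 (creates cycle)
  Skip (1,2) w=13 (creates cycle)
  Skip (1,3) w=13 (creates cycle)
  Skip (0,6) w=14 (creates cycle)
  Skip (6,7) w=15 (creates cycle)
MST weight = 33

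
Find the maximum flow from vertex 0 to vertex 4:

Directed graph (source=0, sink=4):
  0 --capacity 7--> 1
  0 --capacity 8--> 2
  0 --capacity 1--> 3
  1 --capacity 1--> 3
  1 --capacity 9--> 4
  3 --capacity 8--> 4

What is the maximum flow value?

Computing max flow:
  Flow on (0->1): 7/7
  Flow on (0->3): 1/1
  Flow on (1->4): 7/9
  Flow on (3->4): 1/8
Maximum flow = 8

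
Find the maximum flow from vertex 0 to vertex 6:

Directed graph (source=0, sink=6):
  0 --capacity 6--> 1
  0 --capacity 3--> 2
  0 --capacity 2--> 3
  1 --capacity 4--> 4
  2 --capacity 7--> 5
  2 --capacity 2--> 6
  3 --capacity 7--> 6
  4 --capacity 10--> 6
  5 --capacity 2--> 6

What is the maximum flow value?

Computing max flow:
  Flow on (0->1): 4/6
  Flow on (0->2): 3/3
  Flow on (0->3): 2/2
  Flow on (1->4): 4/4
  Flow on (2->5): 1/7
  Flow on (2->6): 2/2
  Flow on (3->6): 2/7
  Flow on (4->6): 4/10
  Flow on (5->6): 1/2
Maximum flow = 9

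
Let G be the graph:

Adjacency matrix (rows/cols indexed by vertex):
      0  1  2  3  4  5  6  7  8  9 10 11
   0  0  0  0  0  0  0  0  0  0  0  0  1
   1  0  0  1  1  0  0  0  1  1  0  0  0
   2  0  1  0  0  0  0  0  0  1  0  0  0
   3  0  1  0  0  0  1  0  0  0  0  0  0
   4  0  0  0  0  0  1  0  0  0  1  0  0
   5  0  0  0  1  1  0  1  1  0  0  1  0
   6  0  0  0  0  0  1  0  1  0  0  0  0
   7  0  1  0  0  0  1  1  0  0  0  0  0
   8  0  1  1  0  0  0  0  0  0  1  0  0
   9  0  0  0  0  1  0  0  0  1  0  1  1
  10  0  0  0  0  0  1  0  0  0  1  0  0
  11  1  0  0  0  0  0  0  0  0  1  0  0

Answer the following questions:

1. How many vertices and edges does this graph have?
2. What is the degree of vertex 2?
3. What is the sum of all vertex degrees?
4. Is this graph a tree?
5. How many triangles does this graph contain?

Count: 12 vertices, 16 edges.
Vertex 2 has neighbors [1, 8], degree = 2.
Handshaking lemma: 2 * 16 = 32.
A tree on 12 vertices has 11 edges. This graph has 16 edges (5 extra). Not a tree.
Number of triangles = 2.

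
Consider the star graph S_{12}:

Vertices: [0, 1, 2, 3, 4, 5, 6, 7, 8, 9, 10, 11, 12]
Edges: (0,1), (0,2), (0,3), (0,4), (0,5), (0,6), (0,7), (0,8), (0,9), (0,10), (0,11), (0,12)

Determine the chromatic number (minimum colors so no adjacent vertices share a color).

S_{12} has one hub adjacent to 12 leaves; leaves are pairwise non-adjacent.
Color the hub 0 and every leaf 1.
Chromatic number = 2.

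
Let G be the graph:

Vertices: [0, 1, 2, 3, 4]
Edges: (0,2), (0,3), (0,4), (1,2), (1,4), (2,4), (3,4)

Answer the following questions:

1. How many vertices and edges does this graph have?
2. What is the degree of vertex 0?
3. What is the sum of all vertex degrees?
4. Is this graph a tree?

Count: 5 vertices, 7 edges.
Vertex 0 has neighbors [2, 3, 4], degree = 3.
Handshaking lemma: 2 * 7 = 14.
A tree on 5 vertices has 4 edges. This graph has 7 edges (3 extra). Not a tree.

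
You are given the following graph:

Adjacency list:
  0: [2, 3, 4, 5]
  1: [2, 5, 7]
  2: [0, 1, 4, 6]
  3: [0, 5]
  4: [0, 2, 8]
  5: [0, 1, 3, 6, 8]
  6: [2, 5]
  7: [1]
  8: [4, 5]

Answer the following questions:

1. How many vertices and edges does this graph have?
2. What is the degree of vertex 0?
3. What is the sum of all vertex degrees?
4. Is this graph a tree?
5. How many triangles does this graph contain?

Count: 9 vertices, 13 edges.
Vertex 0 has neighbors [2, 3, 4, 5], degree = 4.
Handshaking lemma: 2 * 13 = 26.
A tree on 9 vertices has 8 edges. This graph has 13 edges (5 extra). Not a tree.
Number of triangles = 2.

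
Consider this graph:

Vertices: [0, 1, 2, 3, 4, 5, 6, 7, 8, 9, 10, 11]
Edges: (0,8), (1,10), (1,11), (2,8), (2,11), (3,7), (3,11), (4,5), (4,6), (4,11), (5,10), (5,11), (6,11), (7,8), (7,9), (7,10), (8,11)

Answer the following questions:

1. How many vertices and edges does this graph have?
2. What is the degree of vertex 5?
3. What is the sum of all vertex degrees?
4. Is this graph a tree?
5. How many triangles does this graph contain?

Count: 12 vertices, 17 edges.
Vertex 5 has neighbors [4, 10, 11], degree = 3.
Handshaking lemma: 2 * 17 = 34.
A tree on 12 vertices has 11 edges. This graph has 17 edges (6 extra). Not a tree.
Number of triangles = 3.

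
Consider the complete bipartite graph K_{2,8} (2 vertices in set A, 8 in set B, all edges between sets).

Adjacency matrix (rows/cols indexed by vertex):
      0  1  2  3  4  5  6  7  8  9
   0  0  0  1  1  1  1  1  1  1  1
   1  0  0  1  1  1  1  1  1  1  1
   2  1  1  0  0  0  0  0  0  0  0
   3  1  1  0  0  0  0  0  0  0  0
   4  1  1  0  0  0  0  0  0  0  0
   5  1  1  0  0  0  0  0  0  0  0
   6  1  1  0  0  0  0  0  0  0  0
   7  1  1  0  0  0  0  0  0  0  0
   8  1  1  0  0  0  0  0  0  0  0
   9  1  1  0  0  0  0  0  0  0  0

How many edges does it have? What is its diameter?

K_{2,8} has 2 * 8 = 16 edges.
Any vertex reaches any opposite-side vertex in 1 step; same-side vertices reach in 2 steps via any opposite-side vertex.
Diameter = 2.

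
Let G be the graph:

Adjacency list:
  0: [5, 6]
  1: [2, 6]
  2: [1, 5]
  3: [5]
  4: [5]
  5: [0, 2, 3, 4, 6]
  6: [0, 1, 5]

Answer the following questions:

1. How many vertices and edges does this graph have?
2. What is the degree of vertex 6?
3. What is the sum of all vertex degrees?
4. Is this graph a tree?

Count: 7 vertices, 8 edges.
Vertex 6 has neighbors [0, 1, 5], degree = 3.
Handshaking lemma: 2 * 8 = 16.
A tree on 7 vertices has 6 edges. This graph has 8 edges (2 extra). Not a tree.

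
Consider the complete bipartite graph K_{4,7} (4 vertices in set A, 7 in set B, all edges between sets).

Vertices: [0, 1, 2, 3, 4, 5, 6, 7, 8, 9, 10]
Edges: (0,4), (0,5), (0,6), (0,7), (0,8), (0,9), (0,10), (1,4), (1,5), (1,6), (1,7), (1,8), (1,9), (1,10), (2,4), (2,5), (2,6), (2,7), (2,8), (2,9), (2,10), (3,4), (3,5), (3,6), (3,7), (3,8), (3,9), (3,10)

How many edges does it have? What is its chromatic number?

K_{4,7} has 4 * 7 = 28 edges.
Bipartite graphs have chromatic number 2 (color each partition differently).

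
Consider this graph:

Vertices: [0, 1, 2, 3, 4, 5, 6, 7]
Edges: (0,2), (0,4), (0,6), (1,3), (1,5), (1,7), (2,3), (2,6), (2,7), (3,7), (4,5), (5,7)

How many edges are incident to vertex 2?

Vertex 2 has neighbors [0, 3, 6, 7], so deg(2) = 4.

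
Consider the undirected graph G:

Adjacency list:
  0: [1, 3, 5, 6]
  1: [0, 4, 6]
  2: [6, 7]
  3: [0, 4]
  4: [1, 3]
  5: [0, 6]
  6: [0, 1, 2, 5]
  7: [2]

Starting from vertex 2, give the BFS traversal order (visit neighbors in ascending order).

BFS from vertex 2 (neighbors processed in ascending order):
Visit order: 2, 6, 7, 0, 1, 5, 3, 4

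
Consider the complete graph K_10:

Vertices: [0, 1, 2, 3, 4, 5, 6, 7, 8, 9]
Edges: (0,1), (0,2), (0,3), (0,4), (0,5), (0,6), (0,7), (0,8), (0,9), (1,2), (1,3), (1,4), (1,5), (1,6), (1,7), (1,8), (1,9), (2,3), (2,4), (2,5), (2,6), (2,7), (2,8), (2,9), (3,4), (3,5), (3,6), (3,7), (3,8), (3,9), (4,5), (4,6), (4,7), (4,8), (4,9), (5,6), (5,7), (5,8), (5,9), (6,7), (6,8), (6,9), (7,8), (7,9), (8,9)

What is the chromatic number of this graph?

In K_10, every vertex is adjacent to every other vertex.
Each vertex needs a unique color.
Chromatic number = 10.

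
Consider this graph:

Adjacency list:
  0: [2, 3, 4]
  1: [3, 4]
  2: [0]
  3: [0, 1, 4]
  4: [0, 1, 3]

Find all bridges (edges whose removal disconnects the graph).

A bridge is an edge whose removal increases the number of connected components.
Bridges found: (0,2)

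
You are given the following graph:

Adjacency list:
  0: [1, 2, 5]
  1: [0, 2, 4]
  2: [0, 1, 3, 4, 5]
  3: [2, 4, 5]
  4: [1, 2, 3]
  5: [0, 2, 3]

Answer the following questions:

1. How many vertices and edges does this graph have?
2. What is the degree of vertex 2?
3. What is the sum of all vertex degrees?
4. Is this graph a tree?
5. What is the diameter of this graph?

Count: 6 vertices, 10 edges.
Vertex 2 has neighbors [0, 1, 3, 4, 5], degree = 5.
Handshaking lemma: 2 * 10 = 20.
A tree on 6 vertices has 5 edges. This graph has 10 edges (5 extra). Not a tree.
Diameter (longest shortest path) = 2.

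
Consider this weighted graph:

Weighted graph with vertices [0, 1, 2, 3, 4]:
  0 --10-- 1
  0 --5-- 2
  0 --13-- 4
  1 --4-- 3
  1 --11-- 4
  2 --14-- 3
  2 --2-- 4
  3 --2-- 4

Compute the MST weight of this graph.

Applying Kruskal's algorithm (sort edges by weight, add if no cycle):
  Add (2,4) w=2
  Add (3,4) w=2
  Add (1,3) w=4
  Add (0,2) w=5
  Skip (0,1) w=10 (creates cycle)
  Skip (1,4) w=11 (creates cycle)
  Skip (0,4) w=13 (creates cycle)
  Skip (2,3) w=14 (creates cycle)
MST weight = 13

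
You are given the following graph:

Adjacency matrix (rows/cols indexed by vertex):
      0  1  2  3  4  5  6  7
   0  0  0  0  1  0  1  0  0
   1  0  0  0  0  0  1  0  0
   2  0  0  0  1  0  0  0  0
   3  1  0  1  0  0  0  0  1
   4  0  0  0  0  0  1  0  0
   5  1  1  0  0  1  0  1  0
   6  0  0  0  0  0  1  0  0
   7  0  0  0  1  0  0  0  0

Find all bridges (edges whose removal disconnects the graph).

A bridge is an edge whose removal increases the number of connected components.
Bridges found: (0,3), (0,5), (1,5), (2,3), (3,7), (4,5), (5,6)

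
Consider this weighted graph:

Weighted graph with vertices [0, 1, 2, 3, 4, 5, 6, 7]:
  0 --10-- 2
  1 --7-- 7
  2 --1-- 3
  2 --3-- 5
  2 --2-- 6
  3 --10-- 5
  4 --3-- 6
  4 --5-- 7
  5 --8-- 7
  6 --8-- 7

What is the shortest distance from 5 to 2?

Using Dijkstra's algorithm from vertex 5:
Shortest path: 5 -> 2
Total weight: 3 = 3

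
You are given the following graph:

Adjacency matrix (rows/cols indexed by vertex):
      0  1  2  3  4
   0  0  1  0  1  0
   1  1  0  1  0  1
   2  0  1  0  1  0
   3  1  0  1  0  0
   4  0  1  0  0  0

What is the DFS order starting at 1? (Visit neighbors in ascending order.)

DFS from vertex 1 (neighbors processed in ascending order):
Visit order: 1, 0, 3, 2, 4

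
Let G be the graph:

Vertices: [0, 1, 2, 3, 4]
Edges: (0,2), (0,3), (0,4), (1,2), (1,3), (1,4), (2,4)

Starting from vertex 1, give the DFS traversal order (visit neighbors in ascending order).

DFS from vertex 1 (neighbors processed in ascending order):
Visit order: 1, 2, 0, 3, 4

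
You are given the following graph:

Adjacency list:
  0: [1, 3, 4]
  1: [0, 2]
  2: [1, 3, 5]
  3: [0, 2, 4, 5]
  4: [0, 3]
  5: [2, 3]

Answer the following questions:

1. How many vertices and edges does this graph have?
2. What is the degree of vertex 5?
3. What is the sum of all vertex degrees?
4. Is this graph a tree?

Count: 6 vertices, 8 edges.
Vertex 5 has neighbors [2, 3], degree = 2.
Handshaking lemma: 2 * 8 = 16.
A tree on 6 vertices has 5 edges. This graph has 8 edges (3 extra). Not a tree.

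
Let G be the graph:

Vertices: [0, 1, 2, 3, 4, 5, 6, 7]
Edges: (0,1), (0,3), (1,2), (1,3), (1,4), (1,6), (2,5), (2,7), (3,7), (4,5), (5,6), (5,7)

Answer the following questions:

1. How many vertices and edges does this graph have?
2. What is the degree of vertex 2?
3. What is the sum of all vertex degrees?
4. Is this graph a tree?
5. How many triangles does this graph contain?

Count: 8 vertices, 12 edges.
Vertex 2 has neighbors [1, 5, 7], degree = 3.
Handshaking lemma: 2 * 12 = 24.
A tree on 8 vertices has 7 edges. This graph has 12 edges (5 extra). Not a tree.
Number of triangles = 2.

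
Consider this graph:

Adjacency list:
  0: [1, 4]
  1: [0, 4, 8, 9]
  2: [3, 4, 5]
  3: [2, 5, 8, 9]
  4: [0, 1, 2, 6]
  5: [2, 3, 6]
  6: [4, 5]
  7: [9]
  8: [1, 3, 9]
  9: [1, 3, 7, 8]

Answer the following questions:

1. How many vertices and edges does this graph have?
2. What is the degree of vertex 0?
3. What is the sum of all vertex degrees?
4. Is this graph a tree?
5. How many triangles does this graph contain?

Count: 10 vertices, 15 edges.
Vertex 0 has neighbors [1, 4], degree = 2.
Handshaking lemma: 2 * 15 = 30.
A tree on 10 vertices has 9 edges. This graph has 15 edges (6 extra). Not a tree.
Number of triangles = 4.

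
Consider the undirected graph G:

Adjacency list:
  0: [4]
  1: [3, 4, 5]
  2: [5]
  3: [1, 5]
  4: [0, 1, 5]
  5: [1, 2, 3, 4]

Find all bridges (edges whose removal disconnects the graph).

A bridge is an edge whose removal increases the number of connected components.
Bridges found: (0,4), (2,5)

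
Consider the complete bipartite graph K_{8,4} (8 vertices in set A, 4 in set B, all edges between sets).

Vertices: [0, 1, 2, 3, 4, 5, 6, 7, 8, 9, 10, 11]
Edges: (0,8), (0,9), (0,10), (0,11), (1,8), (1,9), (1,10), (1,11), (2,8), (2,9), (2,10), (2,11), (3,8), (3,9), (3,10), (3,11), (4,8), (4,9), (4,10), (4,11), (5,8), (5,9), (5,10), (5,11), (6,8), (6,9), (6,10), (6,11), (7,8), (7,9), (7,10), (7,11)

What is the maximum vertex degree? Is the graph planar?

Set-A vertices have degree 4; set-B vertices have degree 8. Maximum degree = max(8,4) = 8.
K_{8,4} contains K_{3,3} as a subgraph (since both sides have >= 3 vertices); by Kuratowski's theorem it is not planar.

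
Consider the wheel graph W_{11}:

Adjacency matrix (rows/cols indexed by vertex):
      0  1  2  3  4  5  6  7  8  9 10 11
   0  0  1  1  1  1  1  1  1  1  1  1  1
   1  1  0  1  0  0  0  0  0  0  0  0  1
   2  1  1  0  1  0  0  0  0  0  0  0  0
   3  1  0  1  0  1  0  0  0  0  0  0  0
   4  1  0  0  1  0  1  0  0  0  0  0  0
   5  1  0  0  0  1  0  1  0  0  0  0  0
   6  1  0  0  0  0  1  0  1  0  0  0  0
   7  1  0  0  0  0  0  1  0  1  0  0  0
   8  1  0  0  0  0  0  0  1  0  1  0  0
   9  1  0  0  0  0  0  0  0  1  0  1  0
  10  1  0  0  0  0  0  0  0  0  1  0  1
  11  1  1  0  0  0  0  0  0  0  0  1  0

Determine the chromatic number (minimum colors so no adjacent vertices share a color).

W_{11} = C_{11} plus a hub adjacent to every cycle vertex.
The outer cycle needs 3 colors (odd cycle); the hub is adjacent to all of them so needs a fresh color.
Chromatic number = 3 + 1 = 4.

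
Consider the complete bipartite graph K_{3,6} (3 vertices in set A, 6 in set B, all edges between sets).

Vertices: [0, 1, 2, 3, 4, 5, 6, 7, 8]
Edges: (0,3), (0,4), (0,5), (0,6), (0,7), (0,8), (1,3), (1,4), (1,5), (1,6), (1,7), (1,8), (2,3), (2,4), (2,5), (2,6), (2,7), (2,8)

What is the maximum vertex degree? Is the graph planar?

Set-A vertices have degree 6; set-B vertices have degree 3. Maximum degree = max(3,6) = 6.
K_{3,6} contains K_{3,3} as a subgraph (since both sides have >= 3 vertices); by Kuratowski's theorem it is not planar.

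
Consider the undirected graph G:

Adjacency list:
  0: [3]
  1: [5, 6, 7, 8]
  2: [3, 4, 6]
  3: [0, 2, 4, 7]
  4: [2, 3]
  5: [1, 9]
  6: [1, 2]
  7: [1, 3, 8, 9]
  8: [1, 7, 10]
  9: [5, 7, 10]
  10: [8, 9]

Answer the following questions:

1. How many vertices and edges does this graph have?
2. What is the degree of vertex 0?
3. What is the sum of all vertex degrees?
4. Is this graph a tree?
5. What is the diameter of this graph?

Count: 11 vertices, 15 edges.
Vertex 0 has neighbors [3], degree = 1.
Handshaking lemma: 2 * 15 = 30.
A tree on 11 vertices has 10 edges. This graph has 15 edges (5 extra). Not a tree.
Diameter (longest shortest path) = 4.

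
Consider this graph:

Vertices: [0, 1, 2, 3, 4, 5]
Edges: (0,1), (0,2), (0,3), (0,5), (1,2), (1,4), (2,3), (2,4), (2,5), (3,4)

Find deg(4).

Vertex 4 has neighbors [1, 2, 3], so deg(4) = 3.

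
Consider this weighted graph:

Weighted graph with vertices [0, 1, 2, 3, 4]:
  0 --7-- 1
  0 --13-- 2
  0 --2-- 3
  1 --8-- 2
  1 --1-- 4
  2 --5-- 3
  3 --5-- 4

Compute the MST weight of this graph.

Applying Kruskal's algorithm (sort edges by weight, add if no cycle):
  Add (1,4) w=1
  Add (0,3) w=2
  Add (2,3) w=5
  Add (3,4) w=5
  Skip (0,1) w=7 (creates cycle)
  Skip (1,2) w=8 (creates cycle)
  Skip (0,2) w=13 (creates cycle)
MST weight = 13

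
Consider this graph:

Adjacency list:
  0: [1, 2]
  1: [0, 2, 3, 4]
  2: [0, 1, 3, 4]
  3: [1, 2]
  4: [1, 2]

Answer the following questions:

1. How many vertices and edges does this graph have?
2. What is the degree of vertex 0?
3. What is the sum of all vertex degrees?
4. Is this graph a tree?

Count: 5 vertices, 7 edges.
Vertex 0 has neighbors [1, 2], degree = 2.
Handshaking lemma: 2 * 7 = 14.
A tree on 5 vertices has 4 edges. This graph has 7 edges (3 extra). Not a tree.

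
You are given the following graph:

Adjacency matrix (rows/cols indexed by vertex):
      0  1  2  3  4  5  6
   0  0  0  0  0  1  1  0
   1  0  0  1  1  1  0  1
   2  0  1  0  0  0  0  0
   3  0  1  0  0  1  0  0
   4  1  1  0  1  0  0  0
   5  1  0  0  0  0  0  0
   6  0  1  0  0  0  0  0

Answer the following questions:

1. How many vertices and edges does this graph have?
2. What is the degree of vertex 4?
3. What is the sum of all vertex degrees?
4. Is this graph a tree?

Count: 7 vertices, 7 edges.
Vertex 4 has neighbors [0, 1, 3], degree = 3.
Handshaking lemma: 2 * 7 = 14.
A tree on 7 vertices has 6 edges. This graph has 7 edges (1 extra). Not a tree.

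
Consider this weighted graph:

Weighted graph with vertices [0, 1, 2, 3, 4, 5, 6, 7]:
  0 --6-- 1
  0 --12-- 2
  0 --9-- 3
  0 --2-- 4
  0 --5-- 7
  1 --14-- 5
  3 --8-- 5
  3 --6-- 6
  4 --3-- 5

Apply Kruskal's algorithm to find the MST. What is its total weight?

Applying Kruskal's algorithm (sort edges by weight, add if no cycle):
  Add (0,4) w=2
  Add (4,5) w=3
  Add (0,7) w=5
  Add (0,1) w=6
  Add (3,6) w=6
  Add (3,5) w=8
  Skip (0,3) w=9 (creates cycle)
  Add (0,2) w=12
  Skip (1,5) w=14 (creates cycle)
MST weight = 42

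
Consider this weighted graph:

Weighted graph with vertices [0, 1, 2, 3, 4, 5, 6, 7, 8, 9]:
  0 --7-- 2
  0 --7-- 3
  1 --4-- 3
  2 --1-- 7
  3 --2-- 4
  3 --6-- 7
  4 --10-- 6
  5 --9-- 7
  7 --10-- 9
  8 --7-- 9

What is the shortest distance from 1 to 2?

Using Dijkstra's algorithm from vertex 1:
Shortest path: 1 -> 3 -> 7 -> 2
Total weight: 4 + 6 + 1 = 11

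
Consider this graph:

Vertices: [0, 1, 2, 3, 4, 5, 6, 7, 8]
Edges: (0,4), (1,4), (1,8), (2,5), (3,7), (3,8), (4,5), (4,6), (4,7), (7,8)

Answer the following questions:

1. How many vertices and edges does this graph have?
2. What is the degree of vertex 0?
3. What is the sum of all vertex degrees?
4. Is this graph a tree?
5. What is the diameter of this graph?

Count: 9 vertices, 10 edges.
Vertex 0 has neighbors [4], degree = 1.
Handshaking lemma: 2 * 10 = 20.
A tree on 9 vertices has 8 edges. This graph has 10 edges (2 extra). Not a tree.
Diameter (longest shortest path) = 4.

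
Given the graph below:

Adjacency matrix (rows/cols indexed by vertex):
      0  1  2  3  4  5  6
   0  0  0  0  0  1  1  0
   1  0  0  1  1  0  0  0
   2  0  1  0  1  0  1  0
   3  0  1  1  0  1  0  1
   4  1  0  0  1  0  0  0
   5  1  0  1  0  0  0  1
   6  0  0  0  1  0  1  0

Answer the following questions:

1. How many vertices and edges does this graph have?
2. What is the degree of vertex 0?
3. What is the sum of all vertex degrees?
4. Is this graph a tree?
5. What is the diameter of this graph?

Count: 7 vertices, 9 edges.
Vertex 0 has neighbors [4, 5], degree = 2.
Handshaking lemma: 2 * 9 = 18.
A tree on 7 vertices has 6 edges. This graph has 9 edges (3 extra). Not a tree.
Diameter (longest shortest path) = 3.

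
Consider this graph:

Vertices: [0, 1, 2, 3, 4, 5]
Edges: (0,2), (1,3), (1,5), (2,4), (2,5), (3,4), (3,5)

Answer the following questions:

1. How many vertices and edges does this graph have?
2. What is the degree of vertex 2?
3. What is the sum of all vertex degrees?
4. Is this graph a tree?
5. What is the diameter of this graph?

Count: 6 vertices, 7 edges.
Vertex 2 has neighbors [0, 4, 5], degree = 3.
Handshaking lemma: 2 * 7 = 14.
A tree on 6 vertices has 5 edges. This graph has 7 edges (2 extra). Not a tree.
Diameter (longest shortest path) = 3.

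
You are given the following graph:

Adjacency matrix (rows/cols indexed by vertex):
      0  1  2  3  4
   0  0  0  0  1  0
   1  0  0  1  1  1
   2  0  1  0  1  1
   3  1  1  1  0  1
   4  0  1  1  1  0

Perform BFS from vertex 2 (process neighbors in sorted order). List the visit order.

BFS from vertex 2 (neighbors processed in ascending order):
Visit order: 2, 1, 3, 4, 0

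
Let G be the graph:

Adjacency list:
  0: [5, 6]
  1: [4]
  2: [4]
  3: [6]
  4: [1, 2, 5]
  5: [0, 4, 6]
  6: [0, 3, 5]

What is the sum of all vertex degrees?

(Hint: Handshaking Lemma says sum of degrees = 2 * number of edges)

Count edges: 7 edges.
By Handshaking Lemma: sum of degrees = 2 * 7 = 14.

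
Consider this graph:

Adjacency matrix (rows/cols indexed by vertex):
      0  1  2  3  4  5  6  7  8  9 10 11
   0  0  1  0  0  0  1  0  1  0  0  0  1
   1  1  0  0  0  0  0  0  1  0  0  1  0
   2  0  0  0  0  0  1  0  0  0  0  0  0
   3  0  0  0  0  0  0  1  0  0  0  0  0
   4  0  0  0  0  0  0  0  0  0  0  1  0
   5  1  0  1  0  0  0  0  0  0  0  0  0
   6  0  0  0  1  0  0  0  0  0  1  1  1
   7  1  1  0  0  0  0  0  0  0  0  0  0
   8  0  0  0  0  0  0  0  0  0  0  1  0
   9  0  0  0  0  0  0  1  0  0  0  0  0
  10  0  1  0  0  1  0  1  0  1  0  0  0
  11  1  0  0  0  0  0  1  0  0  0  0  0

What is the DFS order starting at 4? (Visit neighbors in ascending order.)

DFS from vertex 4 (neighbors processed in ascending order):
Visit order: 4, 10, 1, 0, 5, 2, 7, 11, 6, 3, 9, 8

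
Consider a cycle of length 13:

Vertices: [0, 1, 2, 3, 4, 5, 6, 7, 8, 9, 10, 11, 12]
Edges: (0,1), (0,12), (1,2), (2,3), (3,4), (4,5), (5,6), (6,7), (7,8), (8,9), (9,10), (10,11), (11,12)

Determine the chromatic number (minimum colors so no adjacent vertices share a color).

This is an odd cycle (C_13). Odd cycles are not bipartite (any 2-coloring forces two adjacent vertices to match), and 3 colors suffice.
Chromatic number = 3.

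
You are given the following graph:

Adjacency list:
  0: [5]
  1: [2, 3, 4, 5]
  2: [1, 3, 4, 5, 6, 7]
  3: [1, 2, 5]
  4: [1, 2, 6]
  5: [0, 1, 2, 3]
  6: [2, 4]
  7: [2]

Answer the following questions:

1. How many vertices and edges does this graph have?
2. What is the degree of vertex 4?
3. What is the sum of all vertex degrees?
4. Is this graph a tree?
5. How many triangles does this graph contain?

Count: 8 vertices, 12 edges.
Vertex 4 has neighbors [1, 2, 6], degree = 3.
Handshaking lemma: 2 * 12 = 24.
A tree on 8 vertices has 7 edges. This graph has 12 edges (5 extra). Not a tree.
Number of triangles = 6.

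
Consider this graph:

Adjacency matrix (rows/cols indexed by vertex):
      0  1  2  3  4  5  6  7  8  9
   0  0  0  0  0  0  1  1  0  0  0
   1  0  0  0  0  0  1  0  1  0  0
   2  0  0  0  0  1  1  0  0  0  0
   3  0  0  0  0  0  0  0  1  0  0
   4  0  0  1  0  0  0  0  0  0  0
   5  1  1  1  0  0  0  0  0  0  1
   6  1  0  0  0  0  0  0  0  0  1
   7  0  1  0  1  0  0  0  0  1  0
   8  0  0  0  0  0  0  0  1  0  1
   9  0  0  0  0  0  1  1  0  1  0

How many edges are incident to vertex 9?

Vertex 9 has neighbors [5, 6, 8], so deg(9) = 3.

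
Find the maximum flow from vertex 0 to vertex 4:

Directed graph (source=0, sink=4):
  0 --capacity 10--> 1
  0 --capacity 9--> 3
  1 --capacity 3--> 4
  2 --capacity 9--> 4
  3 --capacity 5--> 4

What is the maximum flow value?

Computing max flow:
  Flow on (0->1): 3/10
  Flow on (0->3): 5/9
  Flow on (1->4): 3/3
  Flow on (3->4): 5/5
Maximum flow = 8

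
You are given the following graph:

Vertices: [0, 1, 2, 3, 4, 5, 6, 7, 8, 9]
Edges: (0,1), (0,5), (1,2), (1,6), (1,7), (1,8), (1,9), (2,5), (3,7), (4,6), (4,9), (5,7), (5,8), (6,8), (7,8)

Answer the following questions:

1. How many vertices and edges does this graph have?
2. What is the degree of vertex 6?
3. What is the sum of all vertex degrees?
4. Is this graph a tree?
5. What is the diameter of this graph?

Count: 10 vertices, 15 edges.
Vertex 6 has neighbors [1, 4, 8], degree = 3.
Handshaking lemma: 2 * 15 = 30.
A tree on 10 vertices has 9 edges. This graph has 15 edges (6 extra). Not a tree.
Diameter (longest shortest path) = 4.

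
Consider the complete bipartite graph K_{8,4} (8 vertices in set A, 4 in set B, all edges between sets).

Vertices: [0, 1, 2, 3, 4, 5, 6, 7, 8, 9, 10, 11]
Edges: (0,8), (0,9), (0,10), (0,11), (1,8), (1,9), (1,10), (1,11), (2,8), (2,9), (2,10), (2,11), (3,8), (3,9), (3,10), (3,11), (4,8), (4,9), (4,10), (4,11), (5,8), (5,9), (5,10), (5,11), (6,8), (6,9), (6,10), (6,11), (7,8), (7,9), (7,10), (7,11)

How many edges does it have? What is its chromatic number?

K_{8,4} has 8 * 4 = 32 edges.
Bipartite graphs have chromatic number 2 (color each partition differently).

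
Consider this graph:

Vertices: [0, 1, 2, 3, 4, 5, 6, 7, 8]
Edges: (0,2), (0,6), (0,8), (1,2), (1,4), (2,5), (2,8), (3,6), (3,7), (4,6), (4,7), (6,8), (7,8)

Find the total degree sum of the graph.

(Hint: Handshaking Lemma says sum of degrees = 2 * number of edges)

Count edges: 13 edges.
By Handshaking Lemma: sum of degrees = 2 * 13 = 26.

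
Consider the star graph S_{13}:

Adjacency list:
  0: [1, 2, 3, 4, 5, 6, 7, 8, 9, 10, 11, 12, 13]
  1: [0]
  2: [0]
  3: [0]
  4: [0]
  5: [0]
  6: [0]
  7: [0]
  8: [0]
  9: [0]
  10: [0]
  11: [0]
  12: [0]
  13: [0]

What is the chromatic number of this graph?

S_{13} has one hub adjacent to 13 leaves; leaves are pairwise non-adjacent.
Color the hub 0 and every leaf 1.
Chromatic number = 2.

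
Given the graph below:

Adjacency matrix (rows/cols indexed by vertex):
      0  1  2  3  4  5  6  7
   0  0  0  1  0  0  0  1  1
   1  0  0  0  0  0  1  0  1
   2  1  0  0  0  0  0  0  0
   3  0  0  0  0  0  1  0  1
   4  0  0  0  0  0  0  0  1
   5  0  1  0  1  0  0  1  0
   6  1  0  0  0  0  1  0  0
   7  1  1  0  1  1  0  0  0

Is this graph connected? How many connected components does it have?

Checking connectivity: the graph has 1 connected component(s).
All vertices are reachable from each other. The graph IS connected.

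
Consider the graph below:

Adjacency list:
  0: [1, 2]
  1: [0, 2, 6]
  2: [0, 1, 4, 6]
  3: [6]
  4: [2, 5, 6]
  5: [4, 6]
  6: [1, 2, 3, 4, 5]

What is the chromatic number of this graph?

The graph has a maximum clique of size 3 (lower bound on chromatic number).
A valid 3-coloring: {0: 0, 1: 2, 2: 1, 3: 1, 4: 2, 5: 1, 6: 0}.
Chromatic number = 3.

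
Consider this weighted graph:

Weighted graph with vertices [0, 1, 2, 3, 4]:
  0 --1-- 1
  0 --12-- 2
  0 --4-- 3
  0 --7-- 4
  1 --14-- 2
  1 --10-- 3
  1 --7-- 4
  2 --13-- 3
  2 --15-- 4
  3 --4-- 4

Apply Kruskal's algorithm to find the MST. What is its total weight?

Applying Kruskal's algorithm (sort edges by weight, add if no cycle):
  Add (0,1) w=1
  Add (0,3) w=4
  Add (3,4) w=4
  Skip (0,4) w=7 (creates cycle)
  Skip (1,4) w=7 (creates cycle)
  Skip (1,3) w=10 (creates cycle)
  Add (0,2) w=12
  Skip (2,3) w=13 (creates cycle)
  Skip (1,2) w=14 (creates cycle)
  Skip (2,4) w=15 (creates cycle)
MST weight = 21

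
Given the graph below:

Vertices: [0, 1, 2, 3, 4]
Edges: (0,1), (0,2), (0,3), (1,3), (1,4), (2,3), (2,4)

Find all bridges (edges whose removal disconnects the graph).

No bridges found. The graph is 2-edge-connected (no single edge removal disconnects it).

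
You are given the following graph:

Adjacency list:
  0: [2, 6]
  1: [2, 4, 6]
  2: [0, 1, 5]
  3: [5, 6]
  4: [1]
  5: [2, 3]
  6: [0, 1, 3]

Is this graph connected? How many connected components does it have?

Checking connectivity: the graph has 1 connected component(s).
All vertices are reachable from each other. The graph IS connected.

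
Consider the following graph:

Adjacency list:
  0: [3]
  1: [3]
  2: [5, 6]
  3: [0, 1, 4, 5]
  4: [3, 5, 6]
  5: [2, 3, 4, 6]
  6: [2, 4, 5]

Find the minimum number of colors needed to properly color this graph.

The graph has a maximum clique of size 3 (lower bound on chromatic number).
A valid 3-coloring: {0: 1, 1: 1, 2: 2, 3: 0, 4: 2, 5: 1, 6: 0}.
Chromatic number = 3.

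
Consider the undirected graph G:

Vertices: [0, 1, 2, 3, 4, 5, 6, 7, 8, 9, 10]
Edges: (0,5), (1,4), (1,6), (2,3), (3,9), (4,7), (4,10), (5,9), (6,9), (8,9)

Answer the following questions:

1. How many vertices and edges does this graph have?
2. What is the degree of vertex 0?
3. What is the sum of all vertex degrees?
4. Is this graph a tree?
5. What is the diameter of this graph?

Count: 11 vertices, 10 edges.
Vertex 0 has neighbors [5], degree = 1.
Handshaking lemma: 2 * 10 = 20.
A graph is a tree iff it is connected and has exactly n-1 edges. This graph is connected (all 11 vertices in one component) and has 11-1 = 10 edges. It is a tree.
Diameter (longest shortest path) = 6.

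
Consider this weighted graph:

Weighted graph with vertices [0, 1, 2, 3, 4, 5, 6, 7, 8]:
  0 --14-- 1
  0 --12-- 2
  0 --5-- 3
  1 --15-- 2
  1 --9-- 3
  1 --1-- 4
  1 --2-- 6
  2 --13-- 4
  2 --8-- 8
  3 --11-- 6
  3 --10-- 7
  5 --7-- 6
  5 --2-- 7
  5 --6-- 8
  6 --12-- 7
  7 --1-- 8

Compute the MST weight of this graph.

Applying Kruskal's algorithm (sort edges by weight, add if no cycle):
  Add (1,4) w=1
  Add (7,8) w=1
  Add (1,6) w=2
  Add (5,7) w=2
  Add (0,3) w=5
  Skip (5,8) w=6 (creates cycle)
  Add (5,6) w=7
  Add (2,8) w=8
  Add (1,3) w=9
  Skip (3,7) w=10 (creates cycle)
  Skip (3,6) w=11 (creates cycle)
  Skip (0,2) w=12 (creates cycle)
  Skip (6,7) w=12 (creates cycle)
  Skip (2,4) w=13 (creates cycle)
  Skip (0,1) w=14 (creates cycle)
  Skip (1,2) w=15 (creates cycle)
MST weight = 35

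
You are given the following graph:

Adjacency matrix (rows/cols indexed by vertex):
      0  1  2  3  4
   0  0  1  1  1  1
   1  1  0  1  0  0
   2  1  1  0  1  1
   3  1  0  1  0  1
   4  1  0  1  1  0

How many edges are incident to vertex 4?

Vertex 4 has neighbors [0, 2, 3], so deg(4) = 3.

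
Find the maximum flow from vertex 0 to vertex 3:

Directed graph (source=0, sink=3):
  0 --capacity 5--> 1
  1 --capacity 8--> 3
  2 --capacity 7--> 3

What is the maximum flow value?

Computing max flow:
  Flow on (0->1): 5/5
  Flow on (1->3): 5/8
Maximum flow = 5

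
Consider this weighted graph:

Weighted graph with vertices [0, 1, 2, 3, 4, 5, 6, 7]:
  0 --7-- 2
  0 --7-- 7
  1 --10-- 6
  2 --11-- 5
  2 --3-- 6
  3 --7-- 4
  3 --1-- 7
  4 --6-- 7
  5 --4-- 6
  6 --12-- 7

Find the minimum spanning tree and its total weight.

Applying Kruskal's algorithm (sort edges by weight, add if no cycle):
  Add (3,7) w=1
  Add (2,6) w=3
  Add (5,6) w=4
  Add (4,7) w=6
  Add (0,7) w=7
  Add (0,2) w=7
  Skip (3,4) w=7 (creates cycle)
  Add (1,6) w=10
  Skip (2,5) w=11 (creates cycle)
  Skip (6,7) w=12 (creates cycle)
MST weight = 38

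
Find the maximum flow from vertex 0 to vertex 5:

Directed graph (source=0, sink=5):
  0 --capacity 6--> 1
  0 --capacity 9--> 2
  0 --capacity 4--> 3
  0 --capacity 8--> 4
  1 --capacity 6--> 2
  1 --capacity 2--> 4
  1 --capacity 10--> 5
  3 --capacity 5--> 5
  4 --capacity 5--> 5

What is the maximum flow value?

Computing max flow:
  Flow on (0->1): 6/6
  Flow on (0->3): 4/4
  Flow on (0->4): 5/8
  Flow on (1->5): 6/10
  Flow on (3->5): 4/5
  Flow on (4->5): 5/5
Maximum flow = 15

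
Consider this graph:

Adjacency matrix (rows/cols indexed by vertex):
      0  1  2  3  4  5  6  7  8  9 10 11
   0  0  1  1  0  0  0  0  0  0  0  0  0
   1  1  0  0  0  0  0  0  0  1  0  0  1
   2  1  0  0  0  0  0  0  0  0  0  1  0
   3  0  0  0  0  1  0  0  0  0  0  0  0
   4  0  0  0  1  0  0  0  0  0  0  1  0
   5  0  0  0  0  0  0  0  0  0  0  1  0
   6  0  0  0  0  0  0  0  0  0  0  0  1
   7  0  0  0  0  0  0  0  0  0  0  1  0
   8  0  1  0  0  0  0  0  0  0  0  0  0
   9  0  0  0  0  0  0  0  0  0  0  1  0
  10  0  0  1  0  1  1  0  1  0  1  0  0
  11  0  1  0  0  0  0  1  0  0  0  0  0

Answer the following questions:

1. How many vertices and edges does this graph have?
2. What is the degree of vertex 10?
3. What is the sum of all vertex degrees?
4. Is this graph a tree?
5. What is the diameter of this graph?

Count: 12 vertices, 11 edges.
Vertex 10 has neighbors [2, 4, 5, 7, 9], degree = 5.
Handshaking lemma: 2 * 11 = 22.
A graph is a tree iff it is connected and has exactly n-1 edges. This graph is connected (all 12 vertices in one component) and has 12-1 = 11 edges. It is a tree.
Diameter (longest shortest path) = 7.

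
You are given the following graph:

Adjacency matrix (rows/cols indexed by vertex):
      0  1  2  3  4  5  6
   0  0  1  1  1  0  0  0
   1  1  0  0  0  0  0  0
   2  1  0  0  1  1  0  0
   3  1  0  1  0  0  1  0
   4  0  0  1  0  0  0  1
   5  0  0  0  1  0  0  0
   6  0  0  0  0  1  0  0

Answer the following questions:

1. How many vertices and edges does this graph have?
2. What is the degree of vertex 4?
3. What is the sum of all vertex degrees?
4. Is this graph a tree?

Count: 7 vertices, 7 edges.
Vertex 4 has neighbors [2, 6], degree = 2.
Handshaking lemma: 2 * 7 = 14.
A tree on 7 vertices has 6 edges. This graph has 7 edges (1 extra). Not a tree.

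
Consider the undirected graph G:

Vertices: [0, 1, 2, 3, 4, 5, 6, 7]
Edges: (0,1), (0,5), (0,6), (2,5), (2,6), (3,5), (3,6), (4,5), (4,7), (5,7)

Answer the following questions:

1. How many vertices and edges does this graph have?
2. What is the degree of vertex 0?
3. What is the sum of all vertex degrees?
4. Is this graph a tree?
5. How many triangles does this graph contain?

Count: 8 vertices, 10 edges.
Vertex 0 has neighbors [1, 5, 6], degree = 3.
Handshaking lemma: 2 * 10 = 20.
A tree on 8 vertices has 7 edges. This graph has 10 edges (3 extra). Not a tree.
Number of triangles = 1.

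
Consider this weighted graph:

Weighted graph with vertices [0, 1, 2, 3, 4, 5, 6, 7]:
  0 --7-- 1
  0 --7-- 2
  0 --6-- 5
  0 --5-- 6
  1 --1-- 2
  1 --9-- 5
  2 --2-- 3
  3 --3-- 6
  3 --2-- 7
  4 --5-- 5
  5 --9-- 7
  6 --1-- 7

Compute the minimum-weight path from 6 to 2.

Using Dijkstra's algorithm from vertex 6:
Shortest path: 6 -> 3 -> 2
Total weight: 3 + 2 = 5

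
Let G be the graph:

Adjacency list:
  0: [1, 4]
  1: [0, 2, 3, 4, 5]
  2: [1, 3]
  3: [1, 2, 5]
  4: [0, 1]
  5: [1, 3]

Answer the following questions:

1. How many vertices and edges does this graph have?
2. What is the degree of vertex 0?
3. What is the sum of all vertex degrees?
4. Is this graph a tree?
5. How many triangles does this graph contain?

Count: 6 vertices, 8 edges.
Vertex 0 has neighbors [1, 4], degree = 2.
Handshaking lemma: 2 * 8 = 16.
A tree on 6 vertices has 5 edges. This graph has 8 edges (3 extra). Not a tree.
Number of triangles = 3.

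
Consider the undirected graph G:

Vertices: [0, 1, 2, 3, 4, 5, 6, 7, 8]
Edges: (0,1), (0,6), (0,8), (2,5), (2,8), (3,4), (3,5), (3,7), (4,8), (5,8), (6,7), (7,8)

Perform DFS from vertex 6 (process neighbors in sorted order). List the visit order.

DFS from vertex 6 (neighbors processed in ascending order):
Visit order: 6, 0, 1, 8, 2, 5, 3, 4, 7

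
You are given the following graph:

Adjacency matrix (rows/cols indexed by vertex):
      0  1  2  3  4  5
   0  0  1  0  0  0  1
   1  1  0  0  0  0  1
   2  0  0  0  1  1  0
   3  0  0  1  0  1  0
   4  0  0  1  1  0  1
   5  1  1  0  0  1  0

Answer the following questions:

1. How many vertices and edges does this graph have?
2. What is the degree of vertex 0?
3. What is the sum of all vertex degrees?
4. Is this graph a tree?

Count: 6 vertices, 7 edges.
Vertex 0 has neighbors [1, 5], degree = 2.
Handshaking lemma: 2 * 7 = 14.
A tree on 6 vertices has 5 edges. This graph has 7 edges (2 extra). Not a tree.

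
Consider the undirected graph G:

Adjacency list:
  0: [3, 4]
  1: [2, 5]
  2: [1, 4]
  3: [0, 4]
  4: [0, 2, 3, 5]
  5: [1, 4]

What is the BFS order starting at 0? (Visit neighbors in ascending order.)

BFS from vertex 0 (neighbors processed in ascending order):
Visit order: 0, 3, 4, 2, 5, 1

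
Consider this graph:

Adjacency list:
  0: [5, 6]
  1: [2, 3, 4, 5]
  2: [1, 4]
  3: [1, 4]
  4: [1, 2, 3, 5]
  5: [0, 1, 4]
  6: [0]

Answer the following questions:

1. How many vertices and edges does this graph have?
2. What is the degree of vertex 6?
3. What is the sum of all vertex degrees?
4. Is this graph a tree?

Count: 7 vertices, 9 edges.
Vertex 6 has neighbors [0], degree = 1.
Handshaking lemma: 2 * 9 = 18.
A tree on 7 vertices has 6 edges. This graph has 9 edges (3 extra). Not a tree.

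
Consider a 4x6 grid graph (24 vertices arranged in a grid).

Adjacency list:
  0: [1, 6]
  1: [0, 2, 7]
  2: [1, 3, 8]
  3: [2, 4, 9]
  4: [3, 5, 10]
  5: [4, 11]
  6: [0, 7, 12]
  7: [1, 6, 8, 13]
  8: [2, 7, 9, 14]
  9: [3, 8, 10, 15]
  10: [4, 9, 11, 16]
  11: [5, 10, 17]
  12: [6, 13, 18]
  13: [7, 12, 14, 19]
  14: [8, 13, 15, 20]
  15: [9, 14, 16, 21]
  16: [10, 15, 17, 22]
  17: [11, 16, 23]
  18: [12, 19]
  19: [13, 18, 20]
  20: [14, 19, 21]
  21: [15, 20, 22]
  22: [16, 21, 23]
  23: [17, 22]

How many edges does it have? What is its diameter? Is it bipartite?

A 4x6 grid has 18 vertical edges and 20 horizontal edges.
Total edges = 18 + 20 = 38.
Diameter = (4-1) + (6-1) = 8 (corner to opposite corner).
Grid graphs are bipartite (checkerboard coloring).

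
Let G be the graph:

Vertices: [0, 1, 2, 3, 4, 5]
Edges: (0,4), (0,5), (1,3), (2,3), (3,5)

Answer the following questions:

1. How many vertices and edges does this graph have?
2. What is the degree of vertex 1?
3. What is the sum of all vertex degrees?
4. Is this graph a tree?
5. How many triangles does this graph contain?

Count: 6 vertices, 5 edges.
Vertex 1 has neighbors [3], degree = 1.
Handshaking lemma: 2 * 5 = 10.
A graph is a tree iff it is connected and has exactly n-1 edges. This graph is connected (all 6 vertices in one component) and has 6-1 = 5 edges. It is a tree.
Number of triangles = 0.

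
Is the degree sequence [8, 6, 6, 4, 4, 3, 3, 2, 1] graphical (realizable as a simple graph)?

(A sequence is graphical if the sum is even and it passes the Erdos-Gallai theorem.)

Sum of degrees = 37. Sum is odd, so the sequence is NOT graphical.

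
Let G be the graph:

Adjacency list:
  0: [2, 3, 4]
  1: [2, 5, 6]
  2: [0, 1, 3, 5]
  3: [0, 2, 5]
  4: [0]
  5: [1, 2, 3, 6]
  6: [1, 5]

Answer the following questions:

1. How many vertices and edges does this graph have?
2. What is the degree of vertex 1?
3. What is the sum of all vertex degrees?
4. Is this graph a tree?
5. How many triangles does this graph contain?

Count: 7 vertices, 10 edges.
Vertex 1 has neighbors [2, 5, 6], degree = 3.
Handshaking lemma: 2 * 10 = 20.
A tree on 7 vertices has 6 edges. This graph has 10 edges (4 extra). Not a tree.
Number of triangles = 4.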